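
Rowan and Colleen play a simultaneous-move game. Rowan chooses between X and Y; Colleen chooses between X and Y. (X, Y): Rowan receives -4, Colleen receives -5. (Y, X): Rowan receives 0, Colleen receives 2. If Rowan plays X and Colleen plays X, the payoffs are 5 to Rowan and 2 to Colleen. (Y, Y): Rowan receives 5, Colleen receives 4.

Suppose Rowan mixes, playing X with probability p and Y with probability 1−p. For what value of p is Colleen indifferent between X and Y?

Set Colleen's expected payoff from X equal to that from Y:
  Colleen's payoff to X: p·2 + (1−p)·2 = 2
  Colleen's payoff to Y: p·(-5) + (1−p)·4 = -9p + 4
  2 = -9p + 4  ⇒  9p = 2  ⇒  p = 2/9.

p = 2/9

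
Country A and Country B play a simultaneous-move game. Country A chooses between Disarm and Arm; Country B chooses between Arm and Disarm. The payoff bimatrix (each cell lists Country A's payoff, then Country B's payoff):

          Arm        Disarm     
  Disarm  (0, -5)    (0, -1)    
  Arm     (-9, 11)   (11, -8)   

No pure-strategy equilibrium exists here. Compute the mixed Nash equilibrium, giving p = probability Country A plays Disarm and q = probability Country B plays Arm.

p = 19/23, q = 11/20

For Country B to be willing to mix, Country B must be indifferent between Arm and Disarm, which pins down Country A's mix.
  Country B's payoff to Arm: p·(-5) + (1−p)·11 = -16p + 11
  Country B's payoff to Disarm: p·(-1) + (1−p)·(-8) = 7p - 8
  -16p + 11 = 7p - 8  ⇒  -23p = -19  ⇒  p = 19/23.
Country B's mix must leave Country A indifferent between Disarm and Arm.
  Country A's expected payoff from Disarm: q·0 + (1−q)·0 = 0
  Country A's expected payoff from Arm: q·(-9) + (1−q)·11 = -20q + 11
  0 = -20q + 11  ⇒  20q = 11  ⇒  q = 11/20.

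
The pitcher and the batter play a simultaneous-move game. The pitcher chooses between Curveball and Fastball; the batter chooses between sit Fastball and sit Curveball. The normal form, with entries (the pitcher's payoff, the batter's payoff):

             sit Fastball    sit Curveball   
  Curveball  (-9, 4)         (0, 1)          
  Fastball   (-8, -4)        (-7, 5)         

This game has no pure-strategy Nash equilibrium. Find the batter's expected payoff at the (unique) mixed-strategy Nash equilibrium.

2

In a mixed equilibrium the batter is indifferent between sit Fastball and sit Curveball; this condition fixes p.
  the batter's payoff to sit Fastball: p·4 + (1−p)·(-4) = 8p - 4
  the batter's payoff to sit Curveball: p·1 + (1−p)·5 = -4p + 5
  8p - 4 = -4p + 5  ⇒  12p = 9  ⇒  p = 3/4.
At equilibrium the batter is indifferent across columns, so the batter's payoff equals the payoff from sit Fastball: (3/4)·4 + (1/4)·(-4) = 2.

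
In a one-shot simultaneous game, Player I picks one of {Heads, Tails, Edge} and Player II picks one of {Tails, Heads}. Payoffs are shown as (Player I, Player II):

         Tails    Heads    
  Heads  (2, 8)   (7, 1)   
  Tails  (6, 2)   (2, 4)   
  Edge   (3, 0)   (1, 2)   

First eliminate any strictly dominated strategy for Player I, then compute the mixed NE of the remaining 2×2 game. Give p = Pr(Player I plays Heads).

Player I's strategy Edge is strictly dominated by Tails: 6 > 3 and 2 > 1. Eliminate Edge.
Player II's indifference between Tails and Heads determines Player I's mixing probability p:
  Player II's payoff to Tails: p·8 + (1−p)·2 = 6p + 2
  Player II's payoff to Heads: p·1 + (1−p)·4 = -3p + 4
  6p + 2 = -3p + 4  ⇒  9p = 2  ⇒  p = 2/9.

p = 2/9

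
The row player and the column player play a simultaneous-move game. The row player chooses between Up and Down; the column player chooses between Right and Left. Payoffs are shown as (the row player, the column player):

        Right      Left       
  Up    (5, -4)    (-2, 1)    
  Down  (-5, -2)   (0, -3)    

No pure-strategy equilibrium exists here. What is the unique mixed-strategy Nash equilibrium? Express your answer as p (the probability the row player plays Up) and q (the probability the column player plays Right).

p = 1/6, q = 1/6

For the column player to be willing to mix, the column player must be indifferent between Right and Left, which pins down the row player's mix.
  the column player's expected payoff from Right: p·(-4) + (1−p)·(-2) = -2p - 2
  the column player's expected payoff from Left: p·1 + (1−p)·(-3) = 4p - 3
  -2p - 2 = 4p - 3  ⇒  -6p = -1  ⇒  p = 1/6.
In a mixed equilibrium the row player is indifferent between Up and Down; this condition fixes q.
  the row player's payoff from Up: q·5 + (1−q)·(-2) = 7q - 2
  the row player's payoff from Down: q·(-5) + (1−q)·0 = -5q
  7q - 2 = -5q  ⇒  12q = 2  ⇒  q = 1/6.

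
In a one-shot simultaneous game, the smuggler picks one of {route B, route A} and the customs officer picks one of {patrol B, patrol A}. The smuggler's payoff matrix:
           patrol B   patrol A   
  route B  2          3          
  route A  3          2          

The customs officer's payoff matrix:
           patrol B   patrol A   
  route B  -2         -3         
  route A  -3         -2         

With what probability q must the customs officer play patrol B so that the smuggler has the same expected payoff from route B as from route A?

The customs officer's mix must leave the smuggler indifferent between route B and route A.
  the smuggler's expected payoff from route B: q·2 + (1−q)·3 = -q + 3
  the smuggler's expected payoff from route A: q·3 + (1−q)·2 = q + 2
  -q + 3 = q + 2  ⇒  -2q = -1  ⇒  q = 1/2.

q = 1/2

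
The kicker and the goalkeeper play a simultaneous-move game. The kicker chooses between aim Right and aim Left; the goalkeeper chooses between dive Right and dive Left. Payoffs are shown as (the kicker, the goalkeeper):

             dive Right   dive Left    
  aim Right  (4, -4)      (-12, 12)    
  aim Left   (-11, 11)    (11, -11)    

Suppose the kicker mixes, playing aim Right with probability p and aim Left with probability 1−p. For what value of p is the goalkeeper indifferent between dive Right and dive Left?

p = 11/19

In a mixed equilibrium the goalkeeper is indifferent between dive Right and dive Left; this condition fixes p.
  the goalkeeper's payoff from dive Right: p·(-4) + (1−p)·11 = -15p + 11
  the goalkeeper's payoff from dive Left: p·12 + (1−p)·(-11) = 23p - 11
  -15p + 11 = 23p - 11  ⇒  -38p = -22  ⇒  p = 11/19.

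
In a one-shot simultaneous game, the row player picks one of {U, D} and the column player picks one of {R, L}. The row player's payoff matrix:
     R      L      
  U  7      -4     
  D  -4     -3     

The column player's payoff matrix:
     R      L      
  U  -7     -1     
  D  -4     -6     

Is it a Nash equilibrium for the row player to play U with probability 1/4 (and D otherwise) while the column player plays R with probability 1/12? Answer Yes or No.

Yes

Check the column player's indifference given the row player's mix p = 1/4:
  payoff from R = -19/4; payoff from L = -19/4 — equal.
Check the row player's indifference given the column player's mix q = 1/12:
  payoff from U = -37/12; payoff from D = -37/12 — equal.
Both players are indifferent, so neither can profitably deviate.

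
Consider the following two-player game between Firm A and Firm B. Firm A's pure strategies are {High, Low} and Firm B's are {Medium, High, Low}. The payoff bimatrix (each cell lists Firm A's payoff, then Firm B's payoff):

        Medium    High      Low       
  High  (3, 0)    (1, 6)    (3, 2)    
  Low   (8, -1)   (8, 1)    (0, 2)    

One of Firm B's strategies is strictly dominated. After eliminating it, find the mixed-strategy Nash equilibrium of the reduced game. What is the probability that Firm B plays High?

Firm B's strategy Medium is strictly dominated by Low: 2 > 0 and 2 > -1. Eliminate Medium.
For Firm A to be willing to mix, Firm A must be indifferent between High and Low, which pins down Firm B's mix.
  Firm A's expected payoff from High: q·1 + (1−q)·3 = -2q + 3
  Firm A's expected payoff from Low: q·8 + (1−q)·0 = 8q
  -2q + 3 = 8q  ⇒  -10q = -3  ⇒  q = 3/10.

q = 3/10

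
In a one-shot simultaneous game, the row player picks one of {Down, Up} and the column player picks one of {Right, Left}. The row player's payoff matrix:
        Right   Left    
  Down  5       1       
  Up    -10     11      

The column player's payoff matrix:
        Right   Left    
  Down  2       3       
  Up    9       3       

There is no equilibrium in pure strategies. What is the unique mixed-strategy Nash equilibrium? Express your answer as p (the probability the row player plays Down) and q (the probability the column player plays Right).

p = 6/7, q = 2/5

The row player's mix must leave the column player indifferent between Right and Left.
  the column player's expected payoff from Right: p·2 + (1−p)·9 = -7p + 9
  the column player's expected payoff from Left: p·3 + (1−p)·3 = 3
  -7p + 9 = 3  ⇒  -7p = -6  ⇒  p = 6/7.
For the row player to be willing to mix, the row player must be indifferent between Down and Up, which pins down the column player's mix.
  the row player's payoff to Down: q·5 + (1−q)·1 = 4q + 1
  the row player's payoff to Up: q·(-10) + (1−q)·11 = -21q + 11
  4q + 1 = -21q + 11  ⇒  25q = 10  ⇒  q = 2/5.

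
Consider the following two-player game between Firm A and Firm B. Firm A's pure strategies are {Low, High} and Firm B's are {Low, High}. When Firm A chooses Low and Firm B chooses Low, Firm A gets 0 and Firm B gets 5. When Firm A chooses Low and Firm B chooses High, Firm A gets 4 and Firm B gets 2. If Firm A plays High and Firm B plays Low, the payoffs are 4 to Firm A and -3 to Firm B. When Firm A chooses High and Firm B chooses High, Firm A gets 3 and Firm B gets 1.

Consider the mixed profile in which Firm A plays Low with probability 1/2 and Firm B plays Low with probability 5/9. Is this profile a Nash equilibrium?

Given Firm A's mix p = 1/2, Firm B's payoff from Low is 1 but from High is 3/2. Firm B strictly prefers High, so Firm B would not mix.
So the proposed profile is not a Nash equilibrium.

No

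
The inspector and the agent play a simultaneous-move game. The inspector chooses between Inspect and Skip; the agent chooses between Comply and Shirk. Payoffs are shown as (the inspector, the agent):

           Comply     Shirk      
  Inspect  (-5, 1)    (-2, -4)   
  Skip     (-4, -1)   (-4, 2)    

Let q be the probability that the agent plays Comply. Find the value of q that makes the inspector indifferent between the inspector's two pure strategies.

Set the inspector's expected payoff from Inspect equal to that from Skip:
  the inspector's expected payoff from Inspect: q·(-5) + (1−q)·(-2) = -3q - 2
  the inspector's expected payoff from Skip: q·(-4) + (1−q)·(-4) = -4
  -3q - 2 = -4  ⇒  -3q = -2  ⇒  q = 2/3.

q = 2/3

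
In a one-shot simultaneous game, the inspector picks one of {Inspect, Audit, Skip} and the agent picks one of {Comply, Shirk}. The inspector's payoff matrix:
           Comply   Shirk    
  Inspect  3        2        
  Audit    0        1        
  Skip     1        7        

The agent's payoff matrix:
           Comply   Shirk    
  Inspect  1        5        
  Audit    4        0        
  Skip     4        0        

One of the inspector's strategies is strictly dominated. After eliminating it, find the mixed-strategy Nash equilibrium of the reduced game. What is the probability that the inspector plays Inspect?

p = 1/2

The inspector's strategy Audit is strictly dominated by Inspect: 3 > 0 and 2 > 1. Eliminate Audit.
The agent's indifference between Comply and Shirk determines the inspector's mixing probability p:
  the agent's payoff to Comply: p·1 + (1−p)·4 = -3p + 4
  the agent's payoff to Shirk: p·5 + (1−p)·0 = 5p
  -3p + 4 = 5p  ⇒  -8p = -4  ⇒  p = 1/2.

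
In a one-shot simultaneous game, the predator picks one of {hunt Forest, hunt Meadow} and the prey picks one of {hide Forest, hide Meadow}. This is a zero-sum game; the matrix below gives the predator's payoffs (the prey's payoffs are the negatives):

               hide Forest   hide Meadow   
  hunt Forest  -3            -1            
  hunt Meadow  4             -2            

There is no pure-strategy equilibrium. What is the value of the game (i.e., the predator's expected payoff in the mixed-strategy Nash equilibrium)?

For the predator to be willing to mix, the predator must be indifferent between hunt Forest and hunt Meadow, which pins down the prey's mix.
  the predator's payoff from hunt Forest: q·(-3) + (1−q)·(-1) = -2q - 1
  the predator's payoff from hunt Meadow: q·4 + (1−q)·(-2) = 6q - 2
  -2q - 1 = 6q - 2  ⇒  -8q = -1  ⇒  q = 1/8.
The value is the predator's expected payoff against this mix (using hunt Forest): (1/8)·(-3) + (7/8)·(-1) = -5/4.

v = -5/4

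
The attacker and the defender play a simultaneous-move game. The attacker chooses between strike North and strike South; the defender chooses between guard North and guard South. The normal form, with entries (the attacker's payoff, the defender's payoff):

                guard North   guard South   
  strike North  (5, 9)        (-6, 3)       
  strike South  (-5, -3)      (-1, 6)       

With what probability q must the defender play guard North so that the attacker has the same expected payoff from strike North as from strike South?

q = 1/3

The attacker's indifference between strike North and strike South determines the defender's mixing probability q:
  the attacker's payoff to strike North: q·5 + (1−q)·(-6) = 11q - 6
  the attacker's payoff to strike South: q·(-5) + (1−q)·(-1) = -4q - 1
  11q - 6 = -4q - 1  ⇒  15q = 5  ⇒  q = 1/3.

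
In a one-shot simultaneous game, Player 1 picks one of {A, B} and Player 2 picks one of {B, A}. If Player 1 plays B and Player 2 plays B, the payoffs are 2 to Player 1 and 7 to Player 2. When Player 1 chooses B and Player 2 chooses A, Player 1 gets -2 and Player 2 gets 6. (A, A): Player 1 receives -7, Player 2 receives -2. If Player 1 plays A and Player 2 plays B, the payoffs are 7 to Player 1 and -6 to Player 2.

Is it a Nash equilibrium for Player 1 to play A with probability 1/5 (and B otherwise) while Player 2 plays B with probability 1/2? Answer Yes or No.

Yes

Check Player 2's indifference given Player 1's mix p = 1/5:
  payoff from B = 22/5; payoff from A = 22/5 — equal.
Check Player 1's indifference given Player 2's mix q = 1/2:
  payoff from A = 0; payoff from B = 0 — equal.
Both players are indifferent, so neither can profitably deviate.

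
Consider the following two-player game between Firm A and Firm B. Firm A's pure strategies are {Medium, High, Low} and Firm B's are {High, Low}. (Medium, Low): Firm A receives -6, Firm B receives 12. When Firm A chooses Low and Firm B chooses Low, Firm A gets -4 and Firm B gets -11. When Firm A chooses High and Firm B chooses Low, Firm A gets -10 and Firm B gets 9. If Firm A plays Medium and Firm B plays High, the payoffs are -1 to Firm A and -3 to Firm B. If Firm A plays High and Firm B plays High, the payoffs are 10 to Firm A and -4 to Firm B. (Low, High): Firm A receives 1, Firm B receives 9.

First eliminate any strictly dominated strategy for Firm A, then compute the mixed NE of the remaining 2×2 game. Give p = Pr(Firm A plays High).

Firm A's strategy Medium is strictly dominated by Low: 1 > -1 and -4 > -6. Eliminate Medium.
Firm A's mix must leave Firm B indifferent between High and Low.
  Firm B's payoff to High: p·(-4) + (1−p)·9 = -13p + 9
  Firm B's payoff to Low: p·9 + (1−p)·(-11) = 20p - 11
  -13p + 9 = 20p - 11  ⇒  -33p = -20  ⇒  p = 20/33.

p = 20/33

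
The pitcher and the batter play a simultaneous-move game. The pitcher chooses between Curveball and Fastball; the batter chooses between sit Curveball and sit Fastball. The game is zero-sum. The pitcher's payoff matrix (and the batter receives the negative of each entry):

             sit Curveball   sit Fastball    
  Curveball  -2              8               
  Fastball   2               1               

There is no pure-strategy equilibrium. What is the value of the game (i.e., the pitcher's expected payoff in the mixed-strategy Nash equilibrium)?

In a mixed equilibrium the pitcher is indifferent between Curveball and Fastball; this condition fixes q.
  the pitcher's payoff from Curveball: q·(-2) + (1−q)·8 = -10q + 8
  the pitcher's payoff from Fastball: q·2 + (1−q)·1 = q + 1
  -10q + 8 = q + 1  ⇒  -11q = -7  ⇒  q = 7/11.
The value is the pitcher's expected payoff against this mix (using Curveball): (7/11)·(-2) + (4/11)·8 = 18/11.

v = 18/11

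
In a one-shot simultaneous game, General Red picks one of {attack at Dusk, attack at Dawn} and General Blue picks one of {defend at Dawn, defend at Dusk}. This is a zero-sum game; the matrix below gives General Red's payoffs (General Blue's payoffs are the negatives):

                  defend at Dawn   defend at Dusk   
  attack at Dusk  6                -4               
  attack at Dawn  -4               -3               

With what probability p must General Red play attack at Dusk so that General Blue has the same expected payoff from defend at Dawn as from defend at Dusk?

p = 1/11

For General Blue to be willing to mix, General Blue must be indifferent between defend at Dawn and defend at Dusk, which pins down General Red's mix.
  General Blue's payoff from defend at Dawn: p·(-6) + (1−p)·4 = -10p + 4
  General Blue's payoff from defend at Dusk: p·4 + (1−p)·3 = p + 3
  -10p + 4 = p + 3  ⇒  -11p = -1  ⇒  p = 1/11.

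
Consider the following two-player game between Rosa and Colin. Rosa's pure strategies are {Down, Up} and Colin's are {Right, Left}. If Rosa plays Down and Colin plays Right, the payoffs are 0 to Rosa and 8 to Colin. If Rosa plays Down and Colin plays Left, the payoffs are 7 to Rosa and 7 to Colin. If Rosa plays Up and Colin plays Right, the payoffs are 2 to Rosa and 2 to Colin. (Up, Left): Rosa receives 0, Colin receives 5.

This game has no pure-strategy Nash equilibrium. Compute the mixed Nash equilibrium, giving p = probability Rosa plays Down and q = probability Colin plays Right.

p = 3/4, q = 7/9

Colin's indifference between Right and Left determines Rosa's mixing probability p:
  Colin's expected payoff from Right: p·8 + (1−p)·2 = 6p + 2
  Colin's expected payoff from Left: p·7 + (1−p)·5 = 2p + 5
  6p + 2 = 2p + 5  ⇒  4p = 3  ⇒  p = 3/4.
Rosa's indifference between Down and Up determines Colin's mixing probability q:
  Rosa's payoff to Down: q·0 + (1−q)·7 = -7q + 7
  Rosa's payoff to Up: q·2 + (1−q)·0 = 2q
  -7q + 7 = 2q  ⇒  -9q = -7  ⇒  q = 7/9.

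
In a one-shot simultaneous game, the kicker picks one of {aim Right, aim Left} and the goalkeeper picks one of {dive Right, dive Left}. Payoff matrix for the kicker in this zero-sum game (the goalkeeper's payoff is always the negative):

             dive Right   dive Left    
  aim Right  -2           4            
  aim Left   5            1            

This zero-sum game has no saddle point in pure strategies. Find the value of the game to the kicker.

For the kicker to be willing to mix, the kicker must be indifferent between aim Right and aim Left, which pins down the goalkeeper's mix.
  the kicker's payoff to aim Right: q·(-2) + (1−q)·4 = -6q + 4
  the kicker's payoff to aim Left: q·5 + (1−q)·1 = 4q + 1
  -6q + 4 = 4q + 1  ⇒  -10q = -3  ⇒  q = 3/10.
The value is the kicker's expected payoff against this mix (using aim Right): (3/10)·(-2) + (7/10)·4 = 11/5.

v = 11/5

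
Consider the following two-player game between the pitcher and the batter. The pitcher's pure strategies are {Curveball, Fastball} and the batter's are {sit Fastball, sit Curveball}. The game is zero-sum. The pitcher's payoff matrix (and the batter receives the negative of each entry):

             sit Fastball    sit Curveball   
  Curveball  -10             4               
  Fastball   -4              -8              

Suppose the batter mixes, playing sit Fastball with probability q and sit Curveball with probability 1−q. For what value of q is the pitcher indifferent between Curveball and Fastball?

q = 2/3

For the pitcher to be willing to mix, the pitcher must be indifferent between Curveball and Fastball, which pins down the batter's mix.
  the pitcher's expected payoff from Curveball: q·(-10) + (1−q)·4 = -14q + 4
  the pitcher's expected payoff from Fastball: q·(-4) + (1−q)·(-8) = 4q - 8
  -14q + 4 = 4q - 8  ⇒  -18q = -12  ⇒  q = 2/3.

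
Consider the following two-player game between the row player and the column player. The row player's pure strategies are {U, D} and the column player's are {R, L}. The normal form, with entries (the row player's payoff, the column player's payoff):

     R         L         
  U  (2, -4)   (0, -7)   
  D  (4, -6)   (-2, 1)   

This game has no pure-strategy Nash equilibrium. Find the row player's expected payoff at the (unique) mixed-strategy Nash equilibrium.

In a mixed equilibrium the row player is indifferent between U and D; this condition fixes q.
  the row player's payoff to U: q·2 + (1−q)·0 = 2q
  the row player's payoff to D: q·4 + (1−q)·(-2) = 6q - 2
  2q = 6q - 2  ⇒  -4q = -2  ⇒  q = 1/2.
At equilibrium the row player is indifferent across rows, so the row player's payoff equals the payoff from U: (1/2)·2 + (1/2)·0 = 1.

1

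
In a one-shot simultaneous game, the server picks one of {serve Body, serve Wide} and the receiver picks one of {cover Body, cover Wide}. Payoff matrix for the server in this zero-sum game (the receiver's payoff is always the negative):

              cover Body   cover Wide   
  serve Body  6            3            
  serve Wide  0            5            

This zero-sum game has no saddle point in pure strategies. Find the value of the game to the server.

v = 15/4

In a mixed equilibrium the server is indifferent between serve Body and serve Wide; this condition fixes q.
  the server's payoff to serve Body: q·6 + (1−q)·3 = 3q + 3
  the server's payoff to serve Wide: q·0 + (1−q)·5 = -5q + 5
  3q + 3 = -5q + 5  ⇒  8q = 2  ⇒  q = 1/4.
The value is the server's expected payoff against this mix (using serve Body): (1/4)·6 + (3/4)·3 = 15/4.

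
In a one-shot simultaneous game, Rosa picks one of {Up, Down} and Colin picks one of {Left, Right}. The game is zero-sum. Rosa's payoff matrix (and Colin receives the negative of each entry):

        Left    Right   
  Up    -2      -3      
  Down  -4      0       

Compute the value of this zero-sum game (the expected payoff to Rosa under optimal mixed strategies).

v = -12/5

Colin's mix must leave Rosa indifferent between Up and Down.
  Rosa's expected payoff from Up: q·(-2) + (1−q)·(-3) = q - 3
  Rosa's expected payoff from Down: q·(-4) + (1−q)·0 = -4q
  q - 3 = -4q  ⇒  5q = 3  ⇒  q = 3/5.
The value is Rosa's expected payoff against this mix (using Up): (3/5)·(-2) + (2/5)·(-3) = -12/5.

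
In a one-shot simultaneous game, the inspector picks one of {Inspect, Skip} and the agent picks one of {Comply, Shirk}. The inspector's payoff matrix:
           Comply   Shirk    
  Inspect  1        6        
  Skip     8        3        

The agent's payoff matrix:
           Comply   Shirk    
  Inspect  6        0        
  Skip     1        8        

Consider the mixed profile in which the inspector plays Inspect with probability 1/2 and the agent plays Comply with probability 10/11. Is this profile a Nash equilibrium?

Given the inspector's mix p = 1/2, the agent's payoff from Comply is 7/2 but from Shirk is 4. The agent strictly prefers Shirk, so the agent would not mix.
So the proposed profile is not a Nash equilibrium.

No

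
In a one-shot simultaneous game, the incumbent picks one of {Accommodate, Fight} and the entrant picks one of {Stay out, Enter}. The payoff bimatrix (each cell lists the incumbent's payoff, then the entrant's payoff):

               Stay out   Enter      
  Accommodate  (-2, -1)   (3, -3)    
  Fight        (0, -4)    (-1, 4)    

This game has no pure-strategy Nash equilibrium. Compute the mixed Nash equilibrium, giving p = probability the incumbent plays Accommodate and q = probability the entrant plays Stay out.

p = 4/5, q = 2/3

The entrant's indifference between Stay out and Enter determines the incumbent's mixing probability p:
  the entrant's payoff from Stay out: p·(-1) + (1−p)·(-4) = 3p - 4
  the entrant's payoff from Enter: p·(-3) + (1−p)·4 = -7p + 4
  3p - 4 = -7p + 4  ⇒  10p = 8  ⇒  p = 4/5.
The incumbent's indifference between Accommodate and Fight determines the entrant's mixing probability q:
  the incumbent's expected payoff from Accommodate: q·(-2) + (1−q)·3 = -5q + 3
  the incumbent's expected payoff from Fight: q·0 + (1−q)·(-1) = q - 1
  -5q + 3 = q - 1  ⇒  -6q = -4  ⇒  q = 2/3.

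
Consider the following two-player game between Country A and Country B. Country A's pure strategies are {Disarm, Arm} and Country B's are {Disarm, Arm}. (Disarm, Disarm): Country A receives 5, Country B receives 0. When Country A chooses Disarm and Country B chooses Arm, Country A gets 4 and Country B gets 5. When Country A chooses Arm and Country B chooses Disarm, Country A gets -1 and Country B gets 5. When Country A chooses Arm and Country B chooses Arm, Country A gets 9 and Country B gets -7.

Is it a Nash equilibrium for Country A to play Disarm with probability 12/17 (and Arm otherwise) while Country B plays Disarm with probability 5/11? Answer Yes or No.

Check Country B's indifference given Country A's mix p = 12/17:
  payoff from Disarm = 25/17; payoff from Arm = 25/17 — equal.
Check Country A's indifference given Country B's mix q = 5/11:
  payoff from Disarm = 49/11; payoff from Arm = 49/11 — equal.
Both players are indifferent, so neither can profitably deviate.

Yes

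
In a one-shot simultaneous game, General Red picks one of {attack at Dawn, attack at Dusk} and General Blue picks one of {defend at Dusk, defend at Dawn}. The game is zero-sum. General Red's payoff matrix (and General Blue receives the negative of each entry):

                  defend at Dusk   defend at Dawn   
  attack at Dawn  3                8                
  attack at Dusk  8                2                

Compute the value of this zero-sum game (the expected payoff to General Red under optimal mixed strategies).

In a mixed equilibrium General Red is indifferent between attack at Dawn and attack at Dusk; this condition fixes q.
  General Red's payoff from attack at Dawn: q·3 + (1−q)·8 = -5q + 8
  General Red's payoff from attack at Dusk: q·8 + (1−q)·2 = 6q + 2
  -5q + 8 = 6q + 2  ⇒  -11q = -6  ⇒  q = 6/11.
The value is General Red's expected payoff against this mix (using attack at Dawn): (6/11)·3 + (5/11)·8 = 58/11.

v = 58/11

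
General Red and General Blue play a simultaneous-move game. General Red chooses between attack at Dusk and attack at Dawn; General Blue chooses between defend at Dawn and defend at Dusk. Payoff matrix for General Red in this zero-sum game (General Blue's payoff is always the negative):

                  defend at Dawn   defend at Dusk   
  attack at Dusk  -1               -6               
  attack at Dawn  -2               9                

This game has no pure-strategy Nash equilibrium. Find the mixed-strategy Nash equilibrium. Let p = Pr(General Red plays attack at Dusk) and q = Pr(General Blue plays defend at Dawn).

p = 11/16, q = 15/16

Set General Blue's expected payoff from defend at Dawn equal to that from defend at Dusk:
  General Blue's expected payoff from defend at Dawn: p·1 + (1−p)·2 = -p + 2
  General Blue's expected payoff from defend at Dusk: p·6 + (1−p)·(-9) = 15p - 9
  -p + 2 = 15p - 9  ⇒  -16p = -11  ⇒  p = 11/16.
Set General Red's expected payoff from attack at Dusk equal to that from attack at Dawn:
  General Red's expected payoff from attack at Dusk: q·(-1) + (1−q)·(-6) = 5q - 6
  General Red's expected payoff from attack at Dawn: q·(-2) + (1−q)·9 = -11q + 9
  5q - 6 = -11q + 9  ⇒  16q = 15  ⇒  q = 15/16.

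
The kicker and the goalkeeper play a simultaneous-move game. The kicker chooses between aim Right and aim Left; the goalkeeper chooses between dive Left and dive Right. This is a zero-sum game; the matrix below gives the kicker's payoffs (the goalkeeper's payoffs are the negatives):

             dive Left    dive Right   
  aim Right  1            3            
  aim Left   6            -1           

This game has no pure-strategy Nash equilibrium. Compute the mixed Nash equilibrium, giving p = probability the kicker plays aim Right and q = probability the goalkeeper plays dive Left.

The kicker's mix must leave the goalkeeper indifferent between dive Left and dive Right.
  the goalkeeper's payoff to dive Left: p·(-1) + (1−p)·(-6) = 5p - 6
  the goalkeeper's payoff to dive Right: p·(-3) + (1−p)·1 = -4p + 1
  5p - 6 = -4p + 1  ⇒  9p = 7  ⇒  p = 7/9.
Set the kicker's expected payoff from aim Right equal to that from aim Left:
  the kicker's payoff from aim Right: q·1 + (1−q)·3 = -2q + 3
  the kicker's payoff from aim Left: q·6 + (1−q)·(-1) = 7q - 1
  -2q + 3 = 7q - 1  ⇒  -9q = -4  ⇒  q = 4/9.

p = 7/9, q = 4/9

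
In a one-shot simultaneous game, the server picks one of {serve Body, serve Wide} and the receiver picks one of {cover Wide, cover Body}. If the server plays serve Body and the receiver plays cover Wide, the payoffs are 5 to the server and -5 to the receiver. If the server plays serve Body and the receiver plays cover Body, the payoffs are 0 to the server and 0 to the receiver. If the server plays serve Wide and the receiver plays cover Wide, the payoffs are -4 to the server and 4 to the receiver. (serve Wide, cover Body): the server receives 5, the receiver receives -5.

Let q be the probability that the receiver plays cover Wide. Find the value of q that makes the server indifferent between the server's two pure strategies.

For the server to be willing to mix, the server must be indifferent between serve Body and serve Wide, which pins down the receiver's mix.
  the server's expected payoff from serve Body: q·5 + (1−q)·0 = 5q
  the server's expected payoff from serve Wide: q·(-4) + (1−q)·5 = -9q + 5
  5q = -9q + 5  ⇒  14q = 5  ⇒  q = 5/14.

q = 5/14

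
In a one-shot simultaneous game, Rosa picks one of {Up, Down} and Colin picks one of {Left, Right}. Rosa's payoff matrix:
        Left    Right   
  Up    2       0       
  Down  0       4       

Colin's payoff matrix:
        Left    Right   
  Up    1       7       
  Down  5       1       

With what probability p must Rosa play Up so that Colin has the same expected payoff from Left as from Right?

For Colin to be willing to mix, Colin must be indifferent between Left and Right, which pins down Rosa's mix.
  Colin's expected payoff from Left: p·1 + (1−p)·5 = -4p + 5
  Colin's expected payoff from Right: p·7 + (1−p)·1 = 6p + 1
  -4p + 5 = 6p + 1  ⇒  -10p = -4  ⇒  p = 2/5.

p = 2/5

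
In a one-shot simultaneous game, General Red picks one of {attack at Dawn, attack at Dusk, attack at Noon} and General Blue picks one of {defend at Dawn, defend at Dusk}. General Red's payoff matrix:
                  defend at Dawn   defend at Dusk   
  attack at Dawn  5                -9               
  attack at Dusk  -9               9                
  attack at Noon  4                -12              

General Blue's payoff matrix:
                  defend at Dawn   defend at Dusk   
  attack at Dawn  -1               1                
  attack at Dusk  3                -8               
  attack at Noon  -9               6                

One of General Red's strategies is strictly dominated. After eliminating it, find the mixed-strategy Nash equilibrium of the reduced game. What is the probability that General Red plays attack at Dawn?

p = 11/13

General Red's strategy attack at Noon is strictly dominated by attack at Dawn: 5 > 4 and -9 > -12. Eliminate attack at Noon.
Set General Blue's expected payoff from defend at Dawn equal to that from defend at Dusk:
  General Blue's payoff from defend at Dawn: p·(-1) + (1−p)·3 = -4p + 3
  General Blue's payoff from defend at Dusk: p·1 + (1−p)·(-8) = 9p - 8
  -4p + 3 = 9p - 8  ⇒  -13p = -11  ⇒  p = 11/13.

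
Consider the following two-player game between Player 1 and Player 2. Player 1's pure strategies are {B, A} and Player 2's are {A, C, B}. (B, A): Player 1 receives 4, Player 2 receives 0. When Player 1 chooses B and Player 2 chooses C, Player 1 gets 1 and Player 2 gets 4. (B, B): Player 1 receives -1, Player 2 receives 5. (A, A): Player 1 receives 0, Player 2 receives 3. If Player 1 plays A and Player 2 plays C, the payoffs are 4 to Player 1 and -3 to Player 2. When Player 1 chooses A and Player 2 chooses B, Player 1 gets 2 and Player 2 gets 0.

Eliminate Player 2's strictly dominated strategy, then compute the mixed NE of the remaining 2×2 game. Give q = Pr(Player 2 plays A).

Player 2's strategy C is strictly dominated by B: 5 > 4 and 0 > -3. Eliminate C.
Player 1's indifference between B and A determines Player 2's mixing probability q:
  Player 1's payoff to B: q·4 + (1−q)·(-1) = 5q - 1
  Player 1's payoff to A: q·0 + (1−q)·2 = -2q + 2
  5q - 1 = -2q + 2  ⇒  7q = 3  ⇒  q = 3/7.

q = 3/7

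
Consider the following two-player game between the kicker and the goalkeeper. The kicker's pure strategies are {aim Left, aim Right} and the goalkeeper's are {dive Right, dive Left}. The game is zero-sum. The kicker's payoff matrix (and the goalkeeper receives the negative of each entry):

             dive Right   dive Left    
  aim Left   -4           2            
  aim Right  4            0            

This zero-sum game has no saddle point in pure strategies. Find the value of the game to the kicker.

v = 4/5

For the kicker to be willing to mix, the kicker must be indifferent between aim Left and aim Right, which pins down the goalkeeper's mix.
  the kicker's payoff to aim Left: q·(-4) + (1−q)·2 = -6q + 2
  the kicker's payoff to aim Right: q·4 + (1−q)·0 = 4q
  -6q + 2 = 4q  ⇒  -10q = -2  ⇒  q = 1/5.
The value is the kicker's expected payoff against this mix (using aim Left): (1/5)·(-4) + (4/5)·2 = 4/5.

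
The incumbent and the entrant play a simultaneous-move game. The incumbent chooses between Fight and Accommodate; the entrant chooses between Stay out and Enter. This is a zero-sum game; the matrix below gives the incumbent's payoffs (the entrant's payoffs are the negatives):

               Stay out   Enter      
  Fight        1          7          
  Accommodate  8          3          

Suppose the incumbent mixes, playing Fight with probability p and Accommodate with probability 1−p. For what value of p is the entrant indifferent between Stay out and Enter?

Set the entrant's expected payoff from Stay out equal to that from Enter:
  the entrant's payoff to Stay out: p·(-1) + (1−p)·(-8) = 7p - 8
  the entrant's payoff to Enter: p·(-7) + (1−p)·(-3) = -4p - 3
  7p - 8 = -4p - 3  ⇒  11p = 5  ⇒  p = 5/11.

p = 5/11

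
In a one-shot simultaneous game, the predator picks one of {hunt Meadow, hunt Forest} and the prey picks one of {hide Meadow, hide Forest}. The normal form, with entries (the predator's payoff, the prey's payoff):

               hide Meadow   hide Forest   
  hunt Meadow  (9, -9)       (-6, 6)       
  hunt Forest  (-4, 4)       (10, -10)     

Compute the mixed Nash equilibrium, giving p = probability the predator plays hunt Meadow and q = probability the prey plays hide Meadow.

p = 14/29, q = 16/29

The prey's indifference between hide Meadow and hide Forest determines the predator's mixing probability p:
  the prey's payoff to hide Meadow: p·(-9) + (1−p)·4 = -13p + 4
  the prey's payoff to hide Forest: p·6 + (1−p)·(-10) = 16p - 10
  -13p + 4 = 16p - 10  ⇒  -29p = -14  ⇒  p = 14/29.
The prey's mix must leave the predator indifferent between hunt Meadow and hunt Forest.
  the predator's payoff from hunt Meadow: q·9 + (1−q)·(-6) = 15q - 6
  the predator's payoff from hunt Forest: q·(-4) + (1−q)·10 = -14q + 10
  15q - 6 = -14q + 10  ⇒  29q = 16  ⇒  q = 16/29.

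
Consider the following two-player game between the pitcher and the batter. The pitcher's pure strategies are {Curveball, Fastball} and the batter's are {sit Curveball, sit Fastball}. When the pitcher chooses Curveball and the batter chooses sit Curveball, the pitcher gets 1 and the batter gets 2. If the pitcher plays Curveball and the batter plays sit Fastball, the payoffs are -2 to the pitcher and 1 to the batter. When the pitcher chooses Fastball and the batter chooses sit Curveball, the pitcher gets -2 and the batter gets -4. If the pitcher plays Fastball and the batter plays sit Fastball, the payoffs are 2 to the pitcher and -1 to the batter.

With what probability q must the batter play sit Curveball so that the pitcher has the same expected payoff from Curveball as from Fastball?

q = 4/7

The pitcher's indifference between Curveball and Fastball determines the batter's mixing probability q:
  the pitcher's payoff from Curveball: q·1 + (1−q)·(-2) = 3q - 2
  the pitcher's payoff from Fastball: q·(-2) + (1−q)·2 = -4q + 2
  3q - 2 = -4q + 2  ⇒  7q = 4  ⇒  q = 4/7.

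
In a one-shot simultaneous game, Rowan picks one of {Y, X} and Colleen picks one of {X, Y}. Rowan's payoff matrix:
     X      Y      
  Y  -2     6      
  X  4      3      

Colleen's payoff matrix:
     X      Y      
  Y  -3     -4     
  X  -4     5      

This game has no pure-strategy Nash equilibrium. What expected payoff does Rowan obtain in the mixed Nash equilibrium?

10/3

Colleen's mix must leave Rowan indifferent between Y and X.
  Rowan's payoff to Y: q·(-2) + (1−q)·6 = -8q + 6
  Rowan's payoff to X: q·4 + (1−q)·3 = q + 3
  -8q + 6 = q + 3  ⇒  -9q = -3  ⇒  q = 1/3.
At equilibrium Rowan is indifferent across rows, so Rowan's payoff equals the payoff from Y: (1/3)·(-2) + (2/3)·6 = 10/3.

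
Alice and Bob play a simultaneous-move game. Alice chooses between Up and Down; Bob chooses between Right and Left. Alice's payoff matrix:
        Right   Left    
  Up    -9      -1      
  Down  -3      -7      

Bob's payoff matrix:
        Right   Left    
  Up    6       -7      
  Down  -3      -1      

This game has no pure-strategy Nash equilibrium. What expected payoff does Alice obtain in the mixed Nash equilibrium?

-5

In a mixed equilibrium Alice is indifferent between Up and Down; this condition fixes q.
  Alice's expected payoff from Up: q·(-9) + (1−q)·(-1) = -8q - 1
  Alice's expected payoff from Down: q·(-3) + (1−q)·(-7) = 4q - 7
  -8q - 1 = 4q - 7  ⇒  -12q = -6  ⇒  q = 1/2.
At equilibrium Alice is indifferent across rows, so Alice's payoff equals the payoff from Up: (1/2)·(-9) + (1/2)·(-1) = -5.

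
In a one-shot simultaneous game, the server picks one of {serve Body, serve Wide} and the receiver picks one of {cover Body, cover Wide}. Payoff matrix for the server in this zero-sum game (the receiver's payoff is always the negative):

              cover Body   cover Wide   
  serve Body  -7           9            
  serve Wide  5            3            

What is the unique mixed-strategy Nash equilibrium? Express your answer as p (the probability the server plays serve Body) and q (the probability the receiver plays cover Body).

In a mixed equilibrium the receiver is indifferent between cover Body and cover Wide; this condition fixes p.
  the receiver's payoff from cover Body: p·7 + (1−p)·(-5) = 12p - 5
  the receiver's payoff from cover Wide: p·(-9) + (1−p)·(-3) = -6p - 3
  12p - 5 = -6p - 3  ⇒  18p = 2  ⇒  p = 1/9.
The server's indifference between serve Body and serve Wide determines the receiver's mixing probability q:
  the server's payoff from serve Body: q·(-7) + (1−q)·9 = -16q + 9
  the server's payoff from serve Wide: q·5 + (1−q)·3 = 2q + 3
  -16q + 9 = 2q + 3  ⇒  -18q = -6  ⇒  q = 1/3.

p = 1/9, q = 1/3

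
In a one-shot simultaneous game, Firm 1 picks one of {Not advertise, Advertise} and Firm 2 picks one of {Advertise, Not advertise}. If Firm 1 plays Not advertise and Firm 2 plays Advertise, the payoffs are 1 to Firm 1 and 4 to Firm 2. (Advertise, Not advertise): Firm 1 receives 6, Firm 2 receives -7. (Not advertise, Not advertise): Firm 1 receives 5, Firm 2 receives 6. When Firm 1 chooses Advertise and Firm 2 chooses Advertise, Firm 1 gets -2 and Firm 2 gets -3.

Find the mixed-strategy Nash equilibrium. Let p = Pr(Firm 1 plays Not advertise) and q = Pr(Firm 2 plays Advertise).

p = 2/3, q = 1/4

Firm 1's mix must leave Firm 2 indifferent between Advertise and Not advertise.
  Firm 2's payoff from Advertise: p·4 + (1−p)·(-3) = 7p - 3
  Firm 2's payoff from Not advertise: p·6 + (1−p)·(-7) = 13p - 7
  7p - 3 = 13p - 7  ⇒  -6p = -4  ⇒  p = 2/3.
Set Firm 1's expected payoff from Not advertise equal to that from Advertise:
  Firm 1's payoff to Not advertise: q·1 + (1−q)·5 = -4q + 5
  Firm 1's payoff to Advertise: q·(-2) + (1−q)·6 = -8q + 6
  -4q + 5 = -8q + 6  ⇒  4q = 1  ⇒  q = 1/4.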